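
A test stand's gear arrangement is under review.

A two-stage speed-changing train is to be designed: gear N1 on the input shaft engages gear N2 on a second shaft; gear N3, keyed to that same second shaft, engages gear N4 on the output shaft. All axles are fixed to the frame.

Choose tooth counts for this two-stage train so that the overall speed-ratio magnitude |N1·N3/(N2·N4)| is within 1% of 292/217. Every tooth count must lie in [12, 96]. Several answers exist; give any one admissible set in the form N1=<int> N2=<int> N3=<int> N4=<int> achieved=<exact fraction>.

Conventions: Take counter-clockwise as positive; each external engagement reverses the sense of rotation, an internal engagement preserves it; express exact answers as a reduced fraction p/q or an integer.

N1=12 N2=21 N3=73 N4=31 achieved=292/217

class = fixed-axis compound train [2-stage, 292/217 wanted]
target = 292/217 in lowest terms: an exact hit needs N1·N3 = k·292 and N2·N4 = k·217 for one integer k, every count in [12, 96]; additionally prefer no 1:1 stage (N1 ≠ N2, N3 ≠ N4)
k = 1…2: no 1:1-free in-range split of k·292 and k·217 into factor pairs; take k = 3
k = 3: N1·N3 = 876 = 12·73, N2·N4 = 651 = 21·31
achieved = 12·73/(21·31) = 292/217; |achieved − target| = 0 ≤ 73/5425 ✓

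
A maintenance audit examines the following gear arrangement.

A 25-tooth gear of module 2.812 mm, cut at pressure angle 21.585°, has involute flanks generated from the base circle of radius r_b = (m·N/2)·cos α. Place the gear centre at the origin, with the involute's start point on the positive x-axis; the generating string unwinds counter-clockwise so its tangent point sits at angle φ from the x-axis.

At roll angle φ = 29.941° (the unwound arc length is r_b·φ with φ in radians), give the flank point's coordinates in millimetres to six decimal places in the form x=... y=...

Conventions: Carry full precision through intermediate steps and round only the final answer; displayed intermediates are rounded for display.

topology: single-mesh involute geometry — m = 2.812, N = 25
pitch radius r_p = m·N/2 = 2.812·25/2 = 35.150000
base radius r_b = r_p·cos α = 35.150000·cos 21.585° = 32.685030
roll angle φ = 29.941° = 0.52256903 rad
x = r_b·(cos φ + φ·sin φ) = 36.847736
y = r_b·(sin φ − φ·cos φ) = 1.512698

x=36.847736 y=1.512698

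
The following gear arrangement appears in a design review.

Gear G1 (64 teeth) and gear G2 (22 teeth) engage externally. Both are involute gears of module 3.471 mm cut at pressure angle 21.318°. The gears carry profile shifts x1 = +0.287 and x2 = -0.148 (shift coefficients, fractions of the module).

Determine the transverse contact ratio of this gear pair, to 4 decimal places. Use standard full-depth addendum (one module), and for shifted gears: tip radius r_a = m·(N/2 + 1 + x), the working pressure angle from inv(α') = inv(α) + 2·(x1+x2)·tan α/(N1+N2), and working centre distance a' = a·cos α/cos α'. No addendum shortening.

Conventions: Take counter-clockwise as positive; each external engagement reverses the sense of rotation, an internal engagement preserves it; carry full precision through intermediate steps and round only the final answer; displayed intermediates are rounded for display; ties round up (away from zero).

topology: single-mesh involute geometry — m = 3.471, 64T/22T pair
base radii: r_b1 = 103.472128, r_b2 = 35.568544
tip radii: r_a1 = 115.539177, r_a2 = 41.138292
inv(α') = inv(21.318°) + 2·(+0.287-0.148)·tan α/(64+22) = 0.01943787  ⇒  α' = 21.78142°
a' = a·cos α / cos α' = 149.2530·cos 21.318°/cos 21.78142° = 149.730504
action lengths: √(r_a1²−r_b1²) = 51.408367, √(r_a2²−r_b2²) = 20.669730
base pitch p_b = π·m·cos α = 10.158352
CR = (51.408367 + 20.669730 − 149.730504·sin 21.78142°)/10.158352 = 1.626059
contact ratio ≈ 1.6261

1.6261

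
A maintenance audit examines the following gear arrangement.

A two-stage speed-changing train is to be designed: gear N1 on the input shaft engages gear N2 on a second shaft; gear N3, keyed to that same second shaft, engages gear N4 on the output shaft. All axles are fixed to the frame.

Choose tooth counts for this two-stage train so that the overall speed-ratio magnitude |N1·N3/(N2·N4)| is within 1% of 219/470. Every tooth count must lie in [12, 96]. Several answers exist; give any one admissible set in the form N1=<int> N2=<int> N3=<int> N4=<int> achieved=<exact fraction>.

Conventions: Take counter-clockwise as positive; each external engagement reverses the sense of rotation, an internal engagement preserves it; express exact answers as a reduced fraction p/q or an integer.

design class (target 219/470): fixed-axis compound train
target = 219/470 in lowest terms: an exact hit needs N1·N3 = k·219 and N2·N4 = k·470 for one integer k, every count in [12, 96]; additionally prefer no 1:1 stage (N1 ≠ N2, N3 ≠ N4)
k = 1…3: no 1:1-free in-range split of k·219 and k·470 into factor pairs; take k = 4
k = 4: N1·N3 = 876 = 12·73, N2·N4 = 1880 = 20·94
achieved = 12·73/(20·94) = 219/470; |achieved − target| = 0 ≤ 219/47000 ✓

N1=12 N2=20 N3=73 N4=94 achieved=219/470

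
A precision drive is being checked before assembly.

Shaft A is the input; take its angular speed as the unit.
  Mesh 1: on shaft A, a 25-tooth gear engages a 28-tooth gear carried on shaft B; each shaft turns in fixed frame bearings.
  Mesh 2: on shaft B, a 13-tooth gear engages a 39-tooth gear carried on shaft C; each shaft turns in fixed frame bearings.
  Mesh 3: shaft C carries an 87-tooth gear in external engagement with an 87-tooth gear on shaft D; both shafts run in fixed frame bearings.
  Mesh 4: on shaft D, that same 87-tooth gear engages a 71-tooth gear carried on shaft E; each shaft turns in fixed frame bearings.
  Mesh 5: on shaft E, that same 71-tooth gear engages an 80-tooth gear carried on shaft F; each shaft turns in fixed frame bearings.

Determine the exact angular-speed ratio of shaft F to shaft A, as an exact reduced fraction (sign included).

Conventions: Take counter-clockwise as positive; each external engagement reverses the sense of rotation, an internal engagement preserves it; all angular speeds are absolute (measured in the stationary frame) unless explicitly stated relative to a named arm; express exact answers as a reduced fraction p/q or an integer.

-145/448

class = fixed-axis compound train [5 meshes; 5 ratios multiply, 5 sense flips]
mesh 1 [25T→28T]: running ratio 25/28, sense −
mesh 2 [13T→39T]: running ratio 25/84, sense +
mesh 3 [87T→87T]: running ratio 25/84, sense −
mesh 4 [87T→71T]: running ratio 725/1988, sense +
mesh 5 [71T→80T]: running ratio 145/448, sense −
ω_out/ω_in = -145/448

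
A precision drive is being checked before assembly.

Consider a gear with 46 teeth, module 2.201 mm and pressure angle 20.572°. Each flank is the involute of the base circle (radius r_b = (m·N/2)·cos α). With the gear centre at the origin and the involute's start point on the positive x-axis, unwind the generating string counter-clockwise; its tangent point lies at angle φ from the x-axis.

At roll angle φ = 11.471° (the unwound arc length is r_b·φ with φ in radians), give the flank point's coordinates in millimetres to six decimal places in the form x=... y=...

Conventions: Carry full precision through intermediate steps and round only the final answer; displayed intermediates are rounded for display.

x=48.335201 y=0.126271

class = single-mesh tooth geometry [base-circle involute, m = 2.201, 46T]
pitch radius r_p = m·N/2 = 2.201·46/2 = 50.623000
base radius r_b = r_p·cos α = 50.623000·cos 20.572° = 47.394840
roll angle φ = 11.471° = 0.20020672 rad
x = r_b·(cos φ + φ·sin φ) = 48.335201
y = r_b·(sin φ − φ·cos φ) = 0.126271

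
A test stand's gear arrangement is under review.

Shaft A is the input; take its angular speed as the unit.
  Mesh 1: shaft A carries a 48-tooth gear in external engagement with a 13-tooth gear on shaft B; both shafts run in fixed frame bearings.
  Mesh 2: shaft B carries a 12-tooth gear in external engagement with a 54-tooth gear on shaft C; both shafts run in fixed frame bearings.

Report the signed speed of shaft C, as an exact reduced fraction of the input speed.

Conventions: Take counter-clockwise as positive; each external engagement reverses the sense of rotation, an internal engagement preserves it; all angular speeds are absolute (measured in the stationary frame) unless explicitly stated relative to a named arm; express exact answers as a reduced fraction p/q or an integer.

2-mesh fixed-axis compound train (all bearings frame-fixed)
mesh 1 [48T→13T]: |ω|/ω_in = 1×48/13 = 48/13, sense flips to −
mesh 2 [12T→54T]: |ω|/ω_in = (48/13)×12/54 = 32/39, sense flips to +
signed output speed (× input speed) = 32/39

32/39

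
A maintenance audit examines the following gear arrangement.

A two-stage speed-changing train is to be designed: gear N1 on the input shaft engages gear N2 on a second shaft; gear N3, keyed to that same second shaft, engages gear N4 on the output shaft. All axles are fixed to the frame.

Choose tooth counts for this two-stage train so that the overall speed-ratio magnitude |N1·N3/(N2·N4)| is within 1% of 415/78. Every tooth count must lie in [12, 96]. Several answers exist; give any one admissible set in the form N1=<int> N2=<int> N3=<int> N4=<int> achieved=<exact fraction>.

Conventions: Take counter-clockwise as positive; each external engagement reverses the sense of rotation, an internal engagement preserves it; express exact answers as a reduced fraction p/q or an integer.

N1=15 N2=13 N3=83 N4=18 achieved=415/78

design class (target 415/78): fixed-axis compound train
target = 415/78 in lowest terms: an exact hit needs N1·N3 = k·415 and N2·N4 = k·78 for one integer k, every count in [12, 96]; additionally prefer no 1:1 stage (N1 ≠ N2, N3 ≠ N4)
k = 1…2: no 1:1-free in-range split of k·415 and k·78 into factor pairs; take k = 3
k = 3: N1·N3 = 1245 = 15·83, N2·N4 = 234 = 13·18
achieved = 15·83/(13·18) = 415/78; |achieved − target| = 0 ≤ 83/1560 ✓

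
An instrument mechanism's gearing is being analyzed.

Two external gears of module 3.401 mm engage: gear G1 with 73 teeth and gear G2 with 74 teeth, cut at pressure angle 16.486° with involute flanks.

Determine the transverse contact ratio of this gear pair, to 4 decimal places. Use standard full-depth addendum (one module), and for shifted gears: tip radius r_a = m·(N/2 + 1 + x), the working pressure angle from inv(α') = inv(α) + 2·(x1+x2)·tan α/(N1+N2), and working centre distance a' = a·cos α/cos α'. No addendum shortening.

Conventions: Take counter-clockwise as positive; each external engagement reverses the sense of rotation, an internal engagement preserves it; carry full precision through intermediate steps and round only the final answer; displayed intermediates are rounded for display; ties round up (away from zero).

2.0638

recognized (one external pair, fixed centres): single-mesh tooth geometry, m = 3.401, N1 = 73, N2 = 74
base radii: r_b1 = 119.033137, r_b2 = 120.663728
tip radii: r_a1 = 127.537500, r_a2 = 129.238000
no profile shift: α' = α, a' = a
action lengths: √(r_a1²−r_b1²) = 45.792206, √(r_a2²−r_b2²) = 46.289581
base pitch p_b = π·m·cos α = 10.245305
CR = (45.792206 + 46.289581 − 249.973500·sin 16.48600°)/10.245305 = 2.063779
contact ratio ≈ 2.0638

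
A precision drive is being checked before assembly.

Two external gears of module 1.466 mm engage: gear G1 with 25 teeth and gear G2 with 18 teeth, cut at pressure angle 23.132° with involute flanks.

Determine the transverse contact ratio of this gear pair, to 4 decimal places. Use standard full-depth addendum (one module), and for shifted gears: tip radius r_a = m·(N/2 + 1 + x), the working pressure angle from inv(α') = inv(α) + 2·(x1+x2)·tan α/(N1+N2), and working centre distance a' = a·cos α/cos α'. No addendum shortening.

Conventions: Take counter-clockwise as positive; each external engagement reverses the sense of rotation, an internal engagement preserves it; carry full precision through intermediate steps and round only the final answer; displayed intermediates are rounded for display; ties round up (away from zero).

1.4695

topology: single-mesh involute geometry — m = 1.466, 25T/18T pair
base radii: r_b1 = 16.851711, r_b2 = 12.133232
tip radii: r_a1 = 19.791000, r_a2 = 14.660000
no profile shift: α' = α, a' = a
action lengths: √(r_a1²−r_b1²) = 10.378031, √(r_a2²−r_b2²) = 8.228018
base pitch p_b = π·m·cos α = 4.235297
CR = (10.378031 + 8.228018 − 31.519000·sin 23.13200°)/4.235297 = 1.469504
contact ratio ≈ 1.4695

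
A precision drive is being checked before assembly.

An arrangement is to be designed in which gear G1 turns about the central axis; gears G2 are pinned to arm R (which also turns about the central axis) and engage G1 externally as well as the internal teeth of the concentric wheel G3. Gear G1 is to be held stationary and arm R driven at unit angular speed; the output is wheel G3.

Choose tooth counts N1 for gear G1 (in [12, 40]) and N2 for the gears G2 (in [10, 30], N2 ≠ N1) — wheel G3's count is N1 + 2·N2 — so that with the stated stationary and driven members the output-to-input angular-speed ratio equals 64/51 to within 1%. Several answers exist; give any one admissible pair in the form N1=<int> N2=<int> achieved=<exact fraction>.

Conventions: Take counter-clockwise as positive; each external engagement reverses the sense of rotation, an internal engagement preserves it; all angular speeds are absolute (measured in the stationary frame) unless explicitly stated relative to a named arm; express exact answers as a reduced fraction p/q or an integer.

class = planetary set [ratio 64/51 wanted; Willis about the carrier]
Willis with ω_sun = 0: ω_ring/ω_arm = (N1+N3)/N3; set equal to 64/51  ⇒  N3/N1 = 1/(64/51 − 1) = 51/13
N3 = N1 + 2·N2  ⇒  N2/N1 = (N3/N1 − 1)/2 = (51/13 − 1)/2 = 19/13
smallest multiple with N1 ≥ 12 and N2 ≥ 10: k = 1  ⇒  N1 = 1·13 = 13, N2 = 1·19 = 19 (N1 ≤ 40, N2 ≤ 30, N2 ≠ N1 ✓), N3 = 13 + 2·19 = 51
check: (N1+N3)/N3 with N1 = 13, N3 = 51 gives 64/51; |achieved − target| = 0 ≤ 16/1275 ✓

N1=13 N2=19 achieved=64/51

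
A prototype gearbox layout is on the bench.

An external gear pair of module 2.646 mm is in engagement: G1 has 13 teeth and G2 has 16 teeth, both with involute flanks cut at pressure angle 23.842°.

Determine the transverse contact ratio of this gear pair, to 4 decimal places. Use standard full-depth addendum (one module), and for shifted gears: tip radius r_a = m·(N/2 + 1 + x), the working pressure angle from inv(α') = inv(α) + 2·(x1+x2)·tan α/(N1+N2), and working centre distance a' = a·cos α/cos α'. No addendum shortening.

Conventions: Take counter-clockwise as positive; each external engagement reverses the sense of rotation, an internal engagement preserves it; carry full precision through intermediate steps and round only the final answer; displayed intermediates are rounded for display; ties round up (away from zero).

recognized (one external pair, fixed centres): single-mesh tooth geometry, m = 2.646, N1 = 13, N2 = 16
base radii: r_b1 = 15.731299, r_b2 = 19.361599
tip radii: r_a1 = 19.845000, r_a2 = 23.814000
no profile shift: α' = α, a' = a
action lengths: √(r_a1²−r_b1²) = 12.097531, √(r_a2²−r_b2²) = 13.864886
base pitch p_b = π·m·cos α = 7.603282
CR = (12.097531 + 13.864886 − 38.367000·sin 23.84200°)/7.603282 = 1.374915
contact ratio ≈ 1.3749

1.3749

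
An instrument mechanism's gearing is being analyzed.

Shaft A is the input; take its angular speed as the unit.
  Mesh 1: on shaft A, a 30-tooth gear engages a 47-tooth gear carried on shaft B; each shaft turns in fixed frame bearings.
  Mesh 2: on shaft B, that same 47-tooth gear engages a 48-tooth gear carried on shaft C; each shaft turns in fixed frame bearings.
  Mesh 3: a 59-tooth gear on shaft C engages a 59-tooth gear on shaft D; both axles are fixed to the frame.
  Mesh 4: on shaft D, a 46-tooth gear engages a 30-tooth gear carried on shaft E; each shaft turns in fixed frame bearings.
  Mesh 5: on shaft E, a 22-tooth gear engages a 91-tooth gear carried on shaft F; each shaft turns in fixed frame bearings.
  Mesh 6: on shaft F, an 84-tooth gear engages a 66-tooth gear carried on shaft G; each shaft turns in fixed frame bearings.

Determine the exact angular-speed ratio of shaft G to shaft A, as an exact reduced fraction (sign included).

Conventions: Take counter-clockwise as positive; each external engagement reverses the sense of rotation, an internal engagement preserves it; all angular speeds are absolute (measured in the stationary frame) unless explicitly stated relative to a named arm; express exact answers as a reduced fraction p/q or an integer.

23/78

class = fixed-axis compound train [6 meshes; 6 ratios multiply, 6 sense flips]
mesh 1 [30T→47T]: running ratio 30/47, sense −
mesh 2 [47T→48T]: running ratio 5/8, sense +
mesh 3 [59T→59T]: running ratio 5/8, sense −
mesh 4 [46T→30T]: running ratio 23/24, sense +
mesh 5 [22T→91T]: running ratio 253/1092, sense −
mesh 6 [84T→66T]: running ratio 23/78, sense +
ω_out/ω_in = 23/78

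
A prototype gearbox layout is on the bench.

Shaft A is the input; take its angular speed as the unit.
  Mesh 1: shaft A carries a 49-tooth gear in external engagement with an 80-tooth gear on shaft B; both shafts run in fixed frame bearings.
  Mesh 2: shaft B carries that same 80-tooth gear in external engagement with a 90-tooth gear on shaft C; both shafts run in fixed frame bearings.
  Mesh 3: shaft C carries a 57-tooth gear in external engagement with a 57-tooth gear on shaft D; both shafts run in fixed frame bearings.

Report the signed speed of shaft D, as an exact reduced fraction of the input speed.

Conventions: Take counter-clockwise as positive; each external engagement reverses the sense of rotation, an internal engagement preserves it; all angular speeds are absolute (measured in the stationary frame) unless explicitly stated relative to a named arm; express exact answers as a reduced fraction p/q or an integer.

3-mesh fixed-axis compound train (all bearings frame-fixed)
mesh 1 [49T→80T]: |ω|/ω_in = 1×49/80 = 49/80, sense flips to −
mesh 2 [80T→90T]: |ω|/ω_in = (49/80)×80/90 = 49/90, sense flips to +
mesh 3 [57T→57T]: |ω|/ω_in = (49/90)×57/57 = 49/90, sense flips to −
signed output speed (× input speed) = -49/90

-49/90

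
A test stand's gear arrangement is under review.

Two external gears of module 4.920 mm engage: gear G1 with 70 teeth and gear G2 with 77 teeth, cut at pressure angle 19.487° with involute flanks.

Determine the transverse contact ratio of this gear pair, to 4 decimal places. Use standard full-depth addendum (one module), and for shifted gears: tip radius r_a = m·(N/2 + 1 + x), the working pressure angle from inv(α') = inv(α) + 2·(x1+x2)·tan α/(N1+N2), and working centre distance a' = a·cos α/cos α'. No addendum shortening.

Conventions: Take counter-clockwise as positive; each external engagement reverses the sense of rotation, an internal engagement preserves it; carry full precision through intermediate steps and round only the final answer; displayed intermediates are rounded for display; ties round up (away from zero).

1.8458

single-mesh involute tooth geometry (70T engaging 77T at module 4.920)
base radii: r_b1 = 162.335903, r_b2 = 178.569493
tip radii: r_a1 = 177.120000, r_a2 = 194.340000
no profile shift: α' = α, a' = a
action lengths: √(r_a1²−r_b1²) = 70.841719, √(r_a2²−r_b2²) = 76.687494
base pitch p_b = π·m·cos α = 14.571237
CR = (70.841719 + 76.687494 − 361.620000·sin 19.48700°)/14.571237 = 1.845782
contact ratio ≈ 1.8458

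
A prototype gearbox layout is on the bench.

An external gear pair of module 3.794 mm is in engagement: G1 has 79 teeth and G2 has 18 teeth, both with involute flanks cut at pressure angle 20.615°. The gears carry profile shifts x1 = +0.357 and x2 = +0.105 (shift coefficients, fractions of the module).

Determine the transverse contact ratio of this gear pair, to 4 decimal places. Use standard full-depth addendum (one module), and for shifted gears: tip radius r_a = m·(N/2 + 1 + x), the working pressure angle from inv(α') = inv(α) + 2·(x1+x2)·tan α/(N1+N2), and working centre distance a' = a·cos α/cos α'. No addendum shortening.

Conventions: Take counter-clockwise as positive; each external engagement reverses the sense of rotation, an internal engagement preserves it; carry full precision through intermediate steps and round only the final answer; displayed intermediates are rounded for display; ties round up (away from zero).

1.5859

class = single-mesh tooth geometry [involute pair 79T × 18T, m = 3.794]
base radii: r_b1 = 140.266881, r_b2 = 31.959543
tip radii: r_a1 = 155.011458, r_a2 = 38.338370
inv(α') = inv(20.615°) + 2·(+0.357+0.105)·tan α/(79+18) = 0.01995783  ⇒  α' = 21.96626°
a' = a·cos α / cos α' = 184.0090·cos 20.615°/cos 21.96626° = 185.708031
action lengths: √(r_a1²−r_b1²) = 65.982984, √(r_a2²−r_b2²) = 21.175888
base pitch p_b = π·m·cos α = 11.155985
CR = (65.982984 + 21.175888 − 185.708031·sin 21.96626°)/11.155985 = 1.585949
contact ratio ≈ 1.5859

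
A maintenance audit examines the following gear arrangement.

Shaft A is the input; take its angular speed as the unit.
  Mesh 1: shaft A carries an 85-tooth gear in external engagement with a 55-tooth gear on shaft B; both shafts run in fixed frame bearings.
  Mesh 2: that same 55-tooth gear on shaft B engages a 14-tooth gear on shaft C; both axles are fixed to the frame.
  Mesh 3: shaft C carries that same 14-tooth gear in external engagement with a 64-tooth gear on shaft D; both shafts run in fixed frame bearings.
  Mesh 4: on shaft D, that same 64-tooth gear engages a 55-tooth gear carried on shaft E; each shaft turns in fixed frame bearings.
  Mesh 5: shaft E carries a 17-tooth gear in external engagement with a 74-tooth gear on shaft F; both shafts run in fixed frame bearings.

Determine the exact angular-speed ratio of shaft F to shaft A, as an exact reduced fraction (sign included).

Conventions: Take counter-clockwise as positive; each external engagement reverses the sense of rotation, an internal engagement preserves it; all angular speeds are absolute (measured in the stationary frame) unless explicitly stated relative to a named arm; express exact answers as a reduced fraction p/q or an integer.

-289/814

class = fixed-axis compound train [5 meshes; 5 ratios multiply, 5 sense flips]
mesh 1 [85T→55T]: running ratio 17/11, sense −
mesh 2 [55T→14T]: running ratio 85/14, sense +
mesh 3 [14T→64T]: running ratio 85/64, sense −
mesh 4 [64T→55T]: running ratio 17/11, sense +
mesh 5 [17T→74T]: running ratio 289/814, sense −
ω_out/ω_in = -289/814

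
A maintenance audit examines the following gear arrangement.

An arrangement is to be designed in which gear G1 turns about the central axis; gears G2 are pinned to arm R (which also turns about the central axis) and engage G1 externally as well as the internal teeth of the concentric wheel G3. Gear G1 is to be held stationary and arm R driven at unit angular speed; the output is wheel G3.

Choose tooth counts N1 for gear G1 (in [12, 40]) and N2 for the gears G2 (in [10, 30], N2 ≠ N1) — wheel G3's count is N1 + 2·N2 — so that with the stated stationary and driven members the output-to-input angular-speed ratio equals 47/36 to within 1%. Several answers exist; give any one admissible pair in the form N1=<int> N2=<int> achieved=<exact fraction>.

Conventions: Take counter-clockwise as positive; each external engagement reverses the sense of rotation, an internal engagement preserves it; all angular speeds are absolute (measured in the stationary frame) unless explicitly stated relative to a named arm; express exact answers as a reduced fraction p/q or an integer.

topology: planetary set — design target 47/36, arm = carrier (Willis)
Willis with ω_sun = 0: ω_ring/ω_arm = (N1+N3)/N3; set equal to 47/36  ⇒  N3/N1 = 1/(47/36 − 1) = 36/11
N3 = N1 + 2·N2  ⇒  N2/N1 = (N3/N1 − 1)/2 = (36/11 − 1)/2 = 25/22
smallest multiple with N1 ≥ 12 and N2 ≥ 10: k = 1  ⇒  N1 = 1·22 = 22, N2 = 1·25 = 25 (N1 ≤ 40, N2 ≤ 30, N2 ≠ N1 ✓), N3 = 22 + 2·25 = 72
check: (N1+N3)/N3 with N1 = 22, N3 = 72 gives 47/36; |achieved − target| = 0 ≤ 47/3600 ✓

N1=22 N2=25 achieved=47/36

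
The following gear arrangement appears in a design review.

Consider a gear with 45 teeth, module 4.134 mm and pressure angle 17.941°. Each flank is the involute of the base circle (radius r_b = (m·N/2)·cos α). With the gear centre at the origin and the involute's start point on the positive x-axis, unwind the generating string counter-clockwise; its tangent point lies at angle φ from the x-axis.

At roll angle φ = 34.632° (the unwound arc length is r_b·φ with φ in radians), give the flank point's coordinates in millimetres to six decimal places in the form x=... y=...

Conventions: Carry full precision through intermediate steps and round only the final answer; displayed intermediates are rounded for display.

x=103.210585 y=6.279098

topology: single-mesh involute geometry — m = 4.134, N = 45
pitch radius r_p = m·N/2 = 4.134·45/2 = 93.015000
base radius r_b = r_p·cos α = 93.015000·cos 17.941° = 88.492073
roll angle φ = 34.632° = 0.60444243 rad
x = r_b·(cos φ + φ·sin φ) = 103.210585
y = r_b·(sin φ − φ·cos φ) = 6.279098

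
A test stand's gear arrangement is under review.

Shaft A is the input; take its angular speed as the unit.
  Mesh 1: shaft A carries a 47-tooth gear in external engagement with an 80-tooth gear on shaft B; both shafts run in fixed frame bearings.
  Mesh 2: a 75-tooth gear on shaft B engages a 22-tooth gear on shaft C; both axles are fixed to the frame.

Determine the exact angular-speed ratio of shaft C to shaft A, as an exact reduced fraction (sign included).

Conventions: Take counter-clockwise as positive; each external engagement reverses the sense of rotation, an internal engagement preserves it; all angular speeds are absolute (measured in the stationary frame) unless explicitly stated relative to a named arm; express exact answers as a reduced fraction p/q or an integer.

705/352

class = fixed-axis compound train [2 meshes; 2 ratios multiply, 2 sense flips]
mesh 1 [47T→80T]: running ratio 47/80, sense −
mesh 2 [75T→22T]: running ratio 705/352, sense +
ω_out/ω_in = 705/352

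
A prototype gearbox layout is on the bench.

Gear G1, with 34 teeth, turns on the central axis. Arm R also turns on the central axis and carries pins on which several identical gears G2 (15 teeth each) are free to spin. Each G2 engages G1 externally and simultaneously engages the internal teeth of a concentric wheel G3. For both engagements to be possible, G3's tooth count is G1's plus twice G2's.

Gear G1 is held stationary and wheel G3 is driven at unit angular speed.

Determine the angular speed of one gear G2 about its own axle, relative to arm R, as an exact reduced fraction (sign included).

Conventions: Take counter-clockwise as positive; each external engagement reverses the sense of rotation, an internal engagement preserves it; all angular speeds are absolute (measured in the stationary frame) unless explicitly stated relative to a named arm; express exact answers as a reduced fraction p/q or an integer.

topology: planetary set — G1 34T / G2 15T / G3 64T, arm = carrier (Willis)
ring teeth: 34 + 2·15 = 64
34(ω_sun−ω_arm) = −64(ω_ring−ω_arm),  ω_sun = 0, ω_ring = 1
34(0−ω_arm) = −64(1−ω_arm)  ⇒  98·ω_arm = 64  ⇒  ω_arm = 32/49
sun–planet mesh: 34·(0−32/49) = −15·(ω_p−ω_arm)  ⇒  ω_p−ω_arm = 1088/735
exact speed ratio = 1088/735

1088/735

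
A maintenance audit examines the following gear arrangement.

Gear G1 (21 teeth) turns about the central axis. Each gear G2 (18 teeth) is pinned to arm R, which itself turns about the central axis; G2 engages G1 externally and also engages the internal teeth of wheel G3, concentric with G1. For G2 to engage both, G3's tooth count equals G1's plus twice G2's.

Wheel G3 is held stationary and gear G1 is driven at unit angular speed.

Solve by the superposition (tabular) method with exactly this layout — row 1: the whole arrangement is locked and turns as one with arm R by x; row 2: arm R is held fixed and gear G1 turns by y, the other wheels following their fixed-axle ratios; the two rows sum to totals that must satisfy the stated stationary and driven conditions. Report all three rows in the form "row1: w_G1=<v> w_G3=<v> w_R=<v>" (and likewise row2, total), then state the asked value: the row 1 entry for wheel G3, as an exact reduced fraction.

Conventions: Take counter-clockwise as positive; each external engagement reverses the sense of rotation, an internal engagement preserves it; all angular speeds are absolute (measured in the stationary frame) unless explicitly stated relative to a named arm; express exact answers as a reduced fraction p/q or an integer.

row1: w_G1=7/26 w_G3=7/26 w_R=7/26
row2: w_G1=19/26 w_G3=-7/26 w_R=0
total: w_G1=1 w_G3=0 w_R=7/26
asked value: 7/26

planetary set (21T centre, 18T on arm, 57T internal) — Willis relation
row 1 (train locked, turned with arm): all members turn x
row 2 (arm held, sun turns y): ω_ring = −(21/57)·y, ω_arm = 0
boundary: total ω_ring = x − (21/57)·y = 0 and total ω_sun = x + y = 1  ⇒  y = 19/26, x = 7/26
row 2 ring = −(21/57)·19/26 = -7/26
totals (row 1 + row 2): sun 7/26 + 19/26 = 1, ring 7/26 + (-7/26) = 0, arm 7/26 + 0 = 7/26
asked cell (row1, ring) = 7/26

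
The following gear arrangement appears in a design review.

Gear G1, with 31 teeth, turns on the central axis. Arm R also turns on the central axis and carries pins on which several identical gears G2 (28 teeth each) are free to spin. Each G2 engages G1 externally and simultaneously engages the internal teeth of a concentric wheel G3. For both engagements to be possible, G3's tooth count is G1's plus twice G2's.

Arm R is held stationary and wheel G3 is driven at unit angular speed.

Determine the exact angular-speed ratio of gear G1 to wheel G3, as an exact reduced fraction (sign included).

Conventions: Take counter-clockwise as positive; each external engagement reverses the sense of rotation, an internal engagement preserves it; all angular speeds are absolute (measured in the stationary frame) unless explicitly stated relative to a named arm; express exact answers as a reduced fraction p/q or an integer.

-87/31

class = planetary set [G3 = 31+2·28 = 87; Willis about the carrier]
ring teeth: 31 + 2·28 = 87
31(ω_sun−ω_arm) = −87(ω_ring−ω_arm),  ω_arm = 0, ω_ring = 1
ω_sun = 0 − (87/31)(1−0) = -87/31
ω_out/ω_in = -87/31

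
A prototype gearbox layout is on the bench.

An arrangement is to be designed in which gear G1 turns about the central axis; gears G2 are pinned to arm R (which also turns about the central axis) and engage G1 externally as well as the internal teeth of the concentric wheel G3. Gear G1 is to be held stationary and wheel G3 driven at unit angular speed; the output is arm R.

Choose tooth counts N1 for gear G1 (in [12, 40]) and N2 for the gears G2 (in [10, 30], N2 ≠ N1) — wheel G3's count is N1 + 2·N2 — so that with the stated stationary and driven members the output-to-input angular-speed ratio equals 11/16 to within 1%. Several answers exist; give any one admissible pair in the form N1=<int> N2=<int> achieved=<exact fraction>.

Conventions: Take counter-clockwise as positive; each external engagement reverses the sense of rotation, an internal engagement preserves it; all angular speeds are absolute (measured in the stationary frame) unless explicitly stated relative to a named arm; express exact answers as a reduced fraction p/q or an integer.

class = planetary set [ratio 11/16 wanted; Willis about the carrier]
Willis with ω_sun = 0: ω_arm/ω_ring = N3/(N1+N3); set equal to 11/16  ⇒  N3/N1 = (11/16)/(1 − 11/16) = 11/5
N3 = N1 + 2·N2  ⇒  N2/N1 = (N3/N1 − 1)/2 = (11/5 − 1)/2 = 3/5
smallest multiple with N1 ≥ 12 and N2 ≥ 10: k = 4  ⇒  N1 = 4·5 = 20, N2 = 4·3 = 12 (N1 ≤ 40, N2 ≤ 30, N2 ≠ N1 ✓), N3 = 20 + 2·12 = 44
check: N3/(N1+N3) with N1 = 20, N3 = 44 gives 11/16; |achieved − target| = 0 ≤ 11/1600 ✓

N1=20 N2=12 achieved=11/16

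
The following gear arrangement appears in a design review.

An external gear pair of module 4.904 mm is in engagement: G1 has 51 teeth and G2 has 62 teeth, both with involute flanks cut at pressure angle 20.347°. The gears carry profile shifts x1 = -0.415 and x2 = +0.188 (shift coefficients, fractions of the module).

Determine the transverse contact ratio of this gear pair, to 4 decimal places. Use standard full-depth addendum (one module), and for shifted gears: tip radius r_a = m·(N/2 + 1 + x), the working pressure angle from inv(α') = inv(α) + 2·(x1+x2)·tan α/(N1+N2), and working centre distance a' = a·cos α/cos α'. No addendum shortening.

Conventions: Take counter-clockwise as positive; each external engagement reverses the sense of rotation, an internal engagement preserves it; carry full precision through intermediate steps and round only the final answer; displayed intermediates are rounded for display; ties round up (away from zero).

1.7950

single-mesh involute tooth geometry (51T engaging 62T at module 4.904)
base radii: r_b1 = 117.249259, r_b2 = 142.538314
tip radii: r_a1 = 127.920840, r_a2 = 157.849952
inv(α') = inv(20.347°) + 2·(-0.415+0.188)·tan α/(51+62) = 0.01423198  ⇒  α' = 19.70447°
a' = a·cos α / cos α' = 277.0760·cos 20.347°/cos 19.70447° = 275.945791
action lengths: √(r_a1²−r_b1²) = 51.150295, √(r_a2²−r_b2²) = 67.819144
base pitch p_b = π·m·cos α = 14.445075
CR = (51.150295 + 67.819144 − 275.945791·sin 19.70447°)/14.445075 = 1.795016
contact ratio ≈ 1.7950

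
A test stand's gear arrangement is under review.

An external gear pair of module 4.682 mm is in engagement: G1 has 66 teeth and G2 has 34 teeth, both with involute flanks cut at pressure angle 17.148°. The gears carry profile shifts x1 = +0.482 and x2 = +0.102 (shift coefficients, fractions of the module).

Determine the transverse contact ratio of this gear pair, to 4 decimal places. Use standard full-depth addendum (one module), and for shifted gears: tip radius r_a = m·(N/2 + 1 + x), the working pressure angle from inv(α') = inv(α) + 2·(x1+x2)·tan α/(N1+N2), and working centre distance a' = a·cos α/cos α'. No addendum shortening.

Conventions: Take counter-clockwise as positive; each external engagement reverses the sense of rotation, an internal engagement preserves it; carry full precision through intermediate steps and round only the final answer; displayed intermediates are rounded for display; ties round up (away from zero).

recognized (one external pair, fixed centres): single-mesh tooth geometry, m = 4.682, N1 = 66, N2 = 34
base radii: r_b1 = 147.637644, r_b2 = 76.055756
tip radii: r_a1 = 161.444724, r_a2 = 84.753564
inv(α') = inv(17.148°) + 2·(+0.482+0.102)·tan α/(66+34) = 0.01287234  ⇒  α' = 19.07568°
a' = a·cos α / cos α' = 234.1000·cos 17.148°/cos 19.07568° = 236.690628
action lengths: √(r_a1²−r_b1²) = 65.326297, √(r_a2²−r_b2²) = 37.399046
base pitch p_b = π·m·cos α = 14.055071
CR = (65.326297 + 37.399046 − 236.690628·sin 19.07568°)/14.055071 = 1.805103
contact ratio ≈ 1.8051

1.8051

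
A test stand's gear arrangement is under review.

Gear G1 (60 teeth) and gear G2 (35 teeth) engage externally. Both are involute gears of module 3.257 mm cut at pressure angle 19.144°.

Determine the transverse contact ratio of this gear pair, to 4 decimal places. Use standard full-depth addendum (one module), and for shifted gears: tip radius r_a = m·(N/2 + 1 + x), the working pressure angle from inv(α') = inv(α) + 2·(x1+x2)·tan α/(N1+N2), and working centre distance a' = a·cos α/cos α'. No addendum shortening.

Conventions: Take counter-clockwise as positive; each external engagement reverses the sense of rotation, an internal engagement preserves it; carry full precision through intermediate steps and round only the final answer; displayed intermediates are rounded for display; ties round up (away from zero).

1.7814

class = single-mesh tooth geometry [involute pair 60T × 35T, m = 3.257]
base radii: r_b1 = 92.306378, r_b2 = 53.845387
tip radii: r_a1 = 100.967000, r_a2 = 60.254500
no profile shift: α' = α, a' = a
action lengths: √(r_a1²−r_b1²) = 40.912928, √(r_a2²−r_b2²) = 27.042172
base pitch p_b = π·m·cos α = 9.666301
CR = (40.912928 + 27.042172 − 154.707500·sin 19.14400°)/9.666301 = 1.781424
contact ratio ≈ 1.7814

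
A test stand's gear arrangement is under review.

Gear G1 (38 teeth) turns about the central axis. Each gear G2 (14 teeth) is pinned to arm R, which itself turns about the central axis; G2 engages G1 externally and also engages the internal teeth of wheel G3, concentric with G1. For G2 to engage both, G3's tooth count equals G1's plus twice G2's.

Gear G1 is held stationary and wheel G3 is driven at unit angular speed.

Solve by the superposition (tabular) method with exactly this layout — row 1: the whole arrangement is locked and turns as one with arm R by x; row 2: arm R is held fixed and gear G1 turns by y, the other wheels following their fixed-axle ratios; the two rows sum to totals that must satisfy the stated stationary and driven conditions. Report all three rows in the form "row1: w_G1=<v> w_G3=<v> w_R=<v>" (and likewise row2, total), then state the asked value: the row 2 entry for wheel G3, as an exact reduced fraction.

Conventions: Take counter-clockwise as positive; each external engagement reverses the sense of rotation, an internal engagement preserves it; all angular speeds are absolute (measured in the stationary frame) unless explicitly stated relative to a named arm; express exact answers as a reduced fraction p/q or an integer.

recognized (axles ride arm R): planetary set, 38/14/66 teeth
row 1 (train locked, turned with arm): all members turn x
row 2 (arm held, sun turns y): ω_ring = −(38/66)·y, ω_arm = 0
boundary: total ω_sun = x + y = 0 and total ω_ring = x − (38/66)·y = 1  ⇒  y = -33/52, x = 33/52
row 2 ring = −(38/66)·(-33/52) = 19/52
totals (row 1 + row 2): sun 33/52 + (-33/52) = 0, ring 33/52 + 19/52 = 1, arm 33/52 + 0 = 33/52
asked cell (row2, ring) = 19/52

row1: w_G1=33/52 w_G3=33/52 w_R=33/52
row2: w_G1=-33/52 w_G3=19/52 w_R=0
total: w_G1=0 w_G3=1 w_R=33/52
asked value: 19/52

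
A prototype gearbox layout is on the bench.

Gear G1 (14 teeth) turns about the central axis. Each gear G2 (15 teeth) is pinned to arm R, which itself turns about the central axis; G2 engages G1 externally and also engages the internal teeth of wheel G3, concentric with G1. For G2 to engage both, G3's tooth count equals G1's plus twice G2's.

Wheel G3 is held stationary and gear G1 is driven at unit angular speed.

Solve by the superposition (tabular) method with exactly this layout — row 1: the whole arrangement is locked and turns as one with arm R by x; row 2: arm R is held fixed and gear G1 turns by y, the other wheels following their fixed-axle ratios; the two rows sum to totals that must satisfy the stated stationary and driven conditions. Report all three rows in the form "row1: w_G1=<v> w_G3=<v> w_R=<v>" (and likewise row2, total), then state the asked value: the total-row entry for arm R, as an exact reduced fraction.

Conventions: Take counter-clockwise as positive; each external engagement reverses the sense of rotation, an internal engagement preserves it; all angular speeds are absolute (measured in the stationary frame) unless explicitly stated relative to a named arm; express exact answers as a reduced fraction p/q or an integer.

class = planetary set [G3 = 14+2·15 = 44; Willis about the carrier]
row 1: whole set turns with the arm by x
superposition row 2 [arm held]: sun y, ring −(14/44)·y, arm 0
boundary: total ω_ring = x − (14/44)·y = 0 and total ω_sun = x + y = 1  ⇒  y = 22/29, x = 7/29
row 2 ring = −(14/44)·22/29 = -7/29
totals (row 1 + row 2): sun 7/29 + 22/29 = 1, ring 7/29 + (-7/29) = 0, arm 7/29 + 0 = 7/29
asked cell (total, arm) = 7/29

row1: w_G1=7/29 w_G3=7/29 w_R=7/29
row2: w_G1=22/29 w_G3=-7/29 w_R=0
total: w_G1=1 w_G3=0 w_R=7/29
asked value: 7/29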